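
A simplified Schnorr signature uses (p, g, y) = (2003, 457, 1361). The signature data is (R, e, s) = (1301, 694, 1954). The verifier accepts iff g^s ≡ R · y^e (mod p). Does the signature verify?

verifies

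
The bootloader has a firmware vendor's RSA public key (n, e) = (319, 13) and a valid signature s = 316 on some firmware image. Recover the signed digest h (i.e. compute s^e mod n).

39

Squares mod 319: s^1≡316, s^2≡9, s^4≡81, s^8≡181
13 = 8 + 4 + 1, so s^13 ≡ 181·81·316 ≡ 39 (mod 319)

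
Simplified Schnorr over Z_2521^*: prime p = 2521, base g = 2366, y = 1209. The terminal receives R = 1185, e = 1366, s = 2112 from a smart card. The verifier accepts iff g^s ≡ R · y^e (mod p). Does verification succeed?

passes

g^s mod p:
Squares mod 2521: 2366^1≡2366, 2366^2≡1336, 2366^4≡28, 2366^8≡784, 2366^16≡2053, 2366^32≡2218, 2366^64≡1053, 2366^128≡2090, 2366^256≡1728, 2366^512≡1120, 2366^1024≡1463, 2366^2048≡40
2112 = 2048 + 64, so 2366^2112 ≡ 40·1053 ≡ 1784 (mod 2521)
R · y^e mod p:
Squares mod 2521: 1209^1≡1209, 1209^2≡2022, 1209^4≡1943, 1209^8≡1312, 1209^16≡2022, 1209^32≡1943, 1209^64≡1312, 1209^128≡2022, 1209^256≡1943, 1209^512≡1312, 1209^1024≡2022
1366 = 1024 + 256 + 64 + 16 + 4 + 2, so 1209^1366 ≡ 2022·1943·1312·2022·1943·2022 ≡ 1312 (mod 2521)
1185·1312 = 1554720 ≡ 1784 (mod 2521)
1784 ≡ 1784 (mod 2521); signature holds.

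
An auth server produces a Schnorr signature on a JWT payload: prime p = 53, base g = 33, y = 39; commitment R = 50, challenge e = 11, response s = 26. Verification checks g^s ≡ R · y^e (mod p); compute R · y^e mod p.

39^11 mod 53 = 18
R · y^e ≡ 50·18 = 900 ≡ 52 (mod 53)

52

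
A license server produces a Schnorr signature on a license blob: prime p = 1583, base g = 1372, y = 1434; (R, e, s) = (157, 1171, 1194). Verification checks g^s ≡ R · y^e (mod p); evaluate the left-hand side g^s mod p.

580

Squares mod 1583: 1372^1≡1372, 1372^2≡197, 1372^4≡817, 1372^8≡1046, 1372^16≡263, 1372^32≡1100, 1372^64≡588, 1372^128≡650, 1372^256≡1422, 1372^512≡593, 1372^1024≡223
1194 = 1024 + 128 + 32 + 8 + 2, so 1372^1194 ≡ 223·650·1100·1046·197 ≡ 580 (mod 1583)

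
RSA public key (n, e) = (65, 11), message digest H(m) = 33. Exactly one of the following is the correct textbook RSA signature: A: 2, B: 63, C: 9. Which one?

A

Candidate A: Squares mod 65: 2^1≡2, 2^2≡4, 2^4≡16, 2^8≡61; 11 = 8 + 2 + 1, so 2^11 ≡ 61·4·2 ≡ 33 (mod 65)
  → matches H(m) = 33
Candidate B: Squares mod 65: 63^1≡63, 63^2≡4, 63^4≡16, 63^8≡61; 11 = 8 + 2 + 1, so 63^11 ≡ 61·4·63 ≡ 32 (mod 65)
Candidate C: Squares mod 65: 9^1≡9, 9^2≡16, 9^4≡61, 9^8≡16; 11 = 8 + 2 + 1, so 9^11 ≡ 16·16·9 ≡ 29 (mod 65)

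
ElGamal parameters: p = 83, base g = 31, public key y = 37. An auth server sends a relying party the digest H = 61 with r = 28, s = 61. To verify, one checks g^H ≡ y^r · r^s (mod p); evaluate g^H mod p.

65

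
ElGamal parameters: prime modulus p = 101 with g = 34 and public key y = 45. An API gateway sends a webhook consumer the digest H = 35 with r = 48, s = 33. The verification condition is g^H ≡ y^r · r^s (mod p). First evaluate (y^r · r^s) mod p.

45^48 mod 101 = 81
48^33 mod 101 = 7
y^r · r^s ≡ 81·7 = 567 ≡ 62 (mod 101)

62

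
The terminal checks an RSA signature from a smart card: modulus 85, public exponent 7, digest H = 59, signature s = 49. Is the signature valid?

valid

s^2 ≡ 49^2 = 2401 ≡ 21
s^4 ≡ 21^2 = 441 ≡ 16
7 = 4 + 2 + 1, so s^7 ≡ 16·21·49 ≡ 59 (mod 85)
Since 59 equals the digest 59, verification succeeds.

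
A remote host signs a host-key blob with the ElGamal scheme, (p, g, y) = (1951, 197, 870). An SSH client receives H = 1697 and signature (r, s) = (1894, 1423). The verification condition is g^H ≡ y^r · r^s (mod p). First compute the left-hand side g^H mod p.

Squares mod 1951: 197^1≡197, 197^2≡1740, 197^4≡1599, 197^8≡991, 197^16≡728, 197^32≡1263, 197^64≡1202, 197^128≡1064, 197^256≡516, 197^512≡920, 197^1024≡1617
1697 = 1024 + 512 + 128 + 32 + 1, so 197^1697 ≡ 1617·920·1064·1263·197 ≡ 1481 (mod 1951)

1481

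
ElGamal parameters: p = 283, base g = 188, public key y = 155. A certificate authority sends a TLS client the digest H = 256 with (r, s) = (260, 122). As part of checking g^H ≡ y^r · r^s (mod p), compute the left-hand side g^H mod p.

188^256 mod 283 = 236

236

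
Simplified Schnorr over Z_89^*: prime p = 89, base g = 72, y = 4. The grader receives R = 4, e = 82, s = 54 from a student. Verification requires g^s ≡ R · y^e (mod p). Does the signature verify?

g^s mod p:
72^2 = 5184 ≡ 22
72^4 ≡ 22^2 = 484 ≡ 39
72^8 ≡ 39^2 = 1521 ≡ 8
72^16 ≡ 8^2 = 64
72^32 ≡ 64^2 = 4096 ≡ 2
54 = 32 + 16 + 4 + 2, so 72^54 ≡ 2·64·39·22 ≡ 87 (mod 89)
R · y^e mod p:
4^2 = 16
4^4 ≡ 16^2 = 256 ≡ 78
4^8 ≡ 78^2 = 6084 ≡ 32
4^16 ≡ 32^2 = 1024 ≡ 45
4^32 ≡ 45^2 = 2025 ≡ 67
4^64 ≡ 67^2 = 4489 ≡ 39
82 = 64 + 16 + 2, so 4^82 ≡ 39·45·16 ≡ 45 (mod 89)
4·45 = 180 ≡ 2 (mod 89)
87 ≠ 2; the check fails.

does not verify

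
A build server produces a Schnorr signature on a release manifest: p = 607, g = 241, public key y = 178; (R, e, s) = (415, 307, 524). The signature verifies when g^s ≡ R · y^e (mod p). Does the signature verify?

g^s mod p:
Squares mod 607: 241^1≡241, 241^2≡416, 241^4≡61, 241^8≡79, 241^16≡171, 241^32≡105, 241^64≡99, 241^128≡89, 241^256≡30, 241^512≡293
524 = 512 + 8 + 4, so 241^524 ≡ 293·79·61 ≡ 85 (mod 607)
R · y^e mod p:
Squares mod 607: 178^1≡178, 178^2≡120, 178^4≡439, 178^8≡302, 178^16≡154, 178^32≡43, 178^64≡28, 178^128≡177, 178^256≡372
307 = 256 + 32 + 16 + 2 + 1, so 178^307 ≡ 372·43·154·120·178 ≡ 439 (mod 607)
415·439 = 182185 ≡ 85 (mod 607)
85 ≡ 85 (mod 607); signature holds.

verifies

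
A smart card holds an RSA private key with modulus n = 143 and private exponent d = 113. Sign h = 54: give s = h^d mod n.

32

h^2 ≡ 54^2 = 2916 ≡ 56
h^4 ≡ 56^2 = 3136 ≡ 133
h^8 ≡ 133^2 = 17689 ≡ 100
h^16 ≡ 100^2 = 10000 ≡ 133
h^32 ≡ 133^2 = 17689 ≡ 100
h^64 ≡ 100^2 = 10000 ≡ 133
113 = 64 + 32 + 16 + 1, so h^113 ≡ 133·100·133·54 ≡ 32 (mod 143)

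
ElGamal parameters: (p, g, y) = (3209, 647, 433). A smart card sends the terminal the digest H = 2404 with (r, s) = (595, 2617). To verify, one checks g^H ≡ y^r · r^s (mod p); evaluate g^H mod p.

1461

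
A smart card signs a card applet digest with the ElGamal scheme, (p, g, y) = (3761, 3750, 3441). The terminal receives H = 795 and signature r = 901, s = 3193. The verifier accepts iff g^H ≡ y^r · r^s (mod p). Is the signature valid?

invalid

Left side g^H mod p:
Squares mod 3761: 3750^1≡3750, 3750^2≡121, 3750^4≡3358, 3750^8≡686, 3750^16≡471, 3750^32≡3703, 3750^64≡3364, 3750^128≡3408, 3750^256≡496, 3750^512≡1551
795 = 512 + 256 + 16 + 8 + 2 + 1, so 3750^795 ≡ 1551·496·471·686·121·3750 ≡ 2375 (mod 3761)
Right side y^r · r^s mod p:
Squares mod 3761: 3441^1≡3441, 3441^2≡853, 3441^4≡1736, 3441^8≡1135, 3441^16≡1963, 3441^32≡2105, 3441^64≡567, 3441^128≡1804, 3441^256≡1151, 3441^512≡929
901 = 512 + 256 + 128 + 4 + 1, so 3441^901 ≡ 929·1151·1804·1736·3441 ≡ 2481 (mod 3761)
Squares mod 3761: 901^1≡901, 901^2≡3186, 901^4≡3418, 901^8≡1058, 901^16≡2347, 901^32≡2305, 901^64≡2493, 901^128≡1877, 901^256≡2833, 901^512≡3676, 901^1024≡3464, 901^2048≡1706
3193 = 2048 + 1024 + 64 + 32 + 16 + 8 + 1, so 901^3193 ≡ 1706·3464·2493·2305·2347·1058·901 ≡ 3109 (mod 3761)
2481·3109 = 7713429 ≡ 3379 (mod 3761)
2375 ≠ 3379, so verification fails.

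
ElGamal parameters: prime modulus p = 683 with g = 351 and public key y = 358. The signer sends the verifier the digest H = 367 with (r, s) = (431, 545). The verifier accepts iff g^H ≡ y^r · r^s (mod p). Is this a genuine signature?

forged

Left side g^H mod p:
Squares mod 683: 351^1≡351, 351^2≡261, 351^4≡504, 351^8≡623, 351^16≡185, 351^32≡75, 351^64≡161, 351^128≡650, 351^256≡406
367 = 256 + 64 + 32 + 8 + 4 + 2 + 1, so 351^367 ≡ 406·161·75·623·504·261·351 ≡ 497 (mod 683)
Right side y^r · r^s mod p:
Squares mod 683: 358^1≡358, 358^2≡443, 358^4≡228, 358^8≡76, 358^16≡312, 358^32≡358, 358^64≡443, 358^128≡228, 358^256≡76
431 = 256 + 128 + 32 + 8 + 4 + 2 + 1, so 358^431 ≡ 76·228·358·76·228·443·358 ≡ 391 (mod 683)
Squares mod 683: 431^1≡431, 431^2≡668, 431^4≡225, 431^8≡83, 431^16≡59, 431^32≡66, 431^64≡258, 431^128≡313, 431^256≡300, 431^512≡527
545 = 512 + 32 + 1, so 431^545 ≡ 527·66·431 ≡ 558 (mod 683)
391·558 = 218178 ≡ 301 (mod 683)
497 ≠ 301, so verification fails.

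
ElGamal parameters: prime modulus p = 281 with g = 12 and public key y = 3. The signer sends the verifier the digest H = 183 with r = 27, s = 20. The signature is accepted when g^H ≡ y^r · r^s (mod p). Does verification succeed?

Left side g^H mod p:
12^2 = 144
12^4 ≡ 144^2 = 20736 ≡ 223
12^8 ≡ 223^2 = 49729 ≡ 273
12^16 ≡ 273^2 = 74529 ≡ 64
12^32 ≡ 64^2 = 4096 ≡ 162
12^64 ≡ 162^2 = 26244 ≡ 111
12^128 ≡ 111^2 = 12321 ≡ 238
183 = 128 + 32 + 16 + 4 + 2 + 1, so 12^183 ≡ 238·162·64·223·144·12 ≡ 199 (mod 281)
Right side y^r · r^s mod p:
3^2 = 9
3^4 ≡ 9^2 = 81
3^8 ≡ 81^2 = 6561 ≡ 98
3^16 ≡ 98^2 = 9604 ≡ 50
27 = 16 + 8 + 2 + 1, so 3^27 ≡ 50·98·9·3 ≡ 230 (mod 281)
27^2 = 729 ≡ 167
27^4 ≡ 167^2 = 27889 ≡ 70
27^8 ≡ 70^2 = 4900 ≡ 123
27^16 ≡ 123^2 = 15129 ≡ 236
20 = 16 + 4, so 27^20 ≡ 236·70 ≡ 222 (mod 281)
230·222 = 51060 ≡ 199 (mod 281)
199 ≡ 199 (mod 281), so the signature is genuine.

passes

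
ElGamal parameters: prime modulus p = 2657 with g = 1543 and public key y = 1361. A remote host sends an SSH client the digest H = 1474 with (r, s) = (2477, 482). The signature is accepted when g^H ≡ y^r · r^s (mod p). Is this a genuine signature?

Left side g^H mod p:
Squares mod 2657: 1543^1≡1543, 1543^2≡177, 1543^4≡2102, 1543^8≡2470, 1543^16≡428, 1543^32≡2508, 1543^64≡945, 1543^128≡273, 1543^256≡133, 1543^512≡1747, 1543^1024≡1773
1474 = 1024 + 256 + 128 + 64 + 2, so 1543^1474 ≡ 1773·133·273·945·177 ≡ 700 (mod 2657)
Right side y^r · r^s mod p:
Squares mod 2657: 1361^1≡1361, 1361^2≡392, 1361^4≡2215, 1361^8≡1403, 1361^16≡2229, 1361^32≡2508, 1361^64≡945, 1361^128≡273, 1361^256≡133, 1361^512≡1747, 1361^1024≡1773, 1361^2048≡298
2477 = 2048 + 256 + 128 + 32 + 8 + 4 + 1, so 1361^2477 ≡ 298·133·273·2508·1403·2215·1361 ≡ 1803 (mod 2657)
Squares mod 2657: 2477^1≡2477, 2477^2≡516, 2477^4≡556, 2477^8≡924, 2477^16≡879, 2477^32≡2111, 2477^64≡532, 2477^128≡1382, 2477^256≡2198
482 = 256 + 128 + 64 + 32 + 2, so 2477^482 ≡ 2198·1382·532·2111·516 ≡ 1221 (mod 2657)
1803·1221 = 2201463 ≡ 1467 (mod 2657)
700 ≠ 1467, so verification fails.

forged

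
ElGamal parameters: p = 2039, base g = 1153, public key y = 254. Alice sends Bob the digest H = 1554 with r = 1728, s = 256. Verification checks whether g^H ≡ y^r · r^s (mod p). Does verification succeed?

fails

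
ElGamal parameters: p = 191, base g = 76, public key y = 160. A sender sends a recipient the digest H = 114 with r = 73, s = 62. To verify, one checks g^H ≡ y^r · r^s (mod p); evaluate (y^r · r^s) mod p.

184

160^73 mod 191 = 153
73^62 mod 191 = 156
y^r · r^s ≡ 153·156 = 23868 ≡ 184 (mod 191)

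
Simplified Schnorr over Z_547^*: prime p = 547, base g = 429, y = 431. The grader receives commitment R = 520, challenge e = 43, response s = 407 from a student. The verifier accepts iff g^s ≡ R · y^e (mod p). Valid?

g^s mod p:
429^2 = 184041 ≡ 249
429^4 ≡ 249^2 = 62001 ≡ 190
429^8 ≡ 190^2 = 36100 ≡ 545
429^16 ≡ 545^2 = 297025 ≡ 4
429^32 ≡ 4^2 = 16
429^64 ≡ 16^2 = 256
429^128 ≡ 256^2 = 65536 ≡ 443
429^256 ≡ 443^2 = 196249 ≡ 423
407 = 256 + 128 + 16 + 4 + 2 + 1, so 429^407 ≡ 423·443·4·190·249·429 ≡ 522 (mod 547)
R · y^e mod p:
431^2 = 185761 ≡ 328
431^4 ≡ 328^2 = 107584 ≡ 372
431^8 ≡ 372^2 = 138384 ≡ 540
431^16 ≡ 540^2 = 291600 ≡ 49
431^32 ≡ 49^2 = 2401 ≡ 213
43 = 32 + 8 + 2 + 1, so 431^43 ≡ 213·540·328·431 ≡ 198 (mod 547)
520·198 = 102960 ≡ 124 (mod 547)
522 ≠ 124; the check fails.

no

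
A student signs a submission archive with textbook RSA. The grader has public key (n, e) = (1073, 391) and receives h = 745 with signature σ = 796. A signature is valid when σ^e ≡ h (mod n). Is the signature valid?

invalid

σ^2 ≡ 796^2 = 633616 ≡ 546
σ^4 ≡ 546^2 = 298116 ≡ 895
σ^8 ≡ 895^2 = 801025 ≡ 567
σ^16 ≡ 567^2 = 321489 ≡ 662
σ^32 ≡ 662^2 = 438244 ≡ 460
σ^64 ≡ 460^2 = 211600 ≡ 219
σ^128 ≡ 219^2 = 47961 ≡ 749
σ^256 ≡ 749^2 = 561001 ≡ 895
391 = 256 + 128 + 4 + 2 + 1, so σ^391 ≡ 895·749·895·546·796 ≡ 328 (mod 1073)
The recovered value 328 does not match the digest 745.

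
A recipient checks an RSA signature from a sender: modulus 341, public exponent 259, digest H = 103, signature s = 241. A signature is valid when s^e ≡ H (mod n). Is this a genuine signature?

forged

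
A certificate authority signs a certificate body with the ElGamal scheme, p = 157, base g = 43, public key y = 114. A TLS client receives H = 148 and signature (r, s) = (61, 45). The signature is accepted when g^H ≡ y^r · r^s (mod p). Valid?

yes

Left side g^H mod p:
43^2 = 1849 ≡ 122
43^4 ≡ 122^2 = 14884 ≡ 126
43^8 ≡ 126^2 = 15876 ≡ 19
43^16 ≡ 19^2 = 361 ≡ 47
43^32 ≡ 47^2 = 2209 ≡ 11
43^64 ≡ 11^2 = 121
43^128 ≡ 121^2 = 14641 ≡ 40
148 = 128 + 16 + 4, so 43^148 ≡ 40·47·126 ≡ 124 (mod 157)
Right side y^r · r^s mod p:
114^2 = 12996 ≡ 122
114^4 ≡ 122^2 = 14884 ≡ 126
114^8 ≡ 126^2 = 15876 ≡ 19
114^16 ≡ 19^2 = 361 ≡ 47
114^32 ≡ 47^2 = 2209 ≡ 11
61 = 32 + 16 + 8 + 4 + 1, so 114^61 ≡ 11·47·19·126·114 ≡ 102 (mod 157)
61^2 = 3721 ≡ 110
61^4 ≡ 110^2 = 12100 ≡ 11
61^8 ≡ 11^2 = 121
61^16 ≡ 121^2 = 14641 ≡ 40
61^32 ≡ 40^2 = 1600 ≡ 30
45 = 32 + 8 + 4 + 1, so 61^45 ≡ 30·121·11·61 ≡ 32 (mod 157)
102·32 = 3264 ≡ 124 (mod 157)
124 ≡ 124 (mod 157), so the signature is genuine.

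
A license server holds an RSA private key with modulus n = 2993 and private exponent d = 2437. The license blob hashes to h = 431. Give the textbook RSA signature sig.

h^2437 mod 2993 = 664

664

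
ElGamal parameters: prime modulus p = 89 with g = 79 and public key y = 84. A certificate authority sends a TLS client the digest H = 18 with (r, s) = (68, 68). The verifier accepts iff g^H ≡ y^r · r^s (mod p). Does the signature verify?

Left side g^H mod p:
79^18 mod 89 = 25
Right side y^r · r^s mod p:
84^68 mod 89 = 64
68^68 mod 89 = 4
64·4 = 256 ≡ 78 (mod 89)
25 ≠ 78, so verification fails.

does not verify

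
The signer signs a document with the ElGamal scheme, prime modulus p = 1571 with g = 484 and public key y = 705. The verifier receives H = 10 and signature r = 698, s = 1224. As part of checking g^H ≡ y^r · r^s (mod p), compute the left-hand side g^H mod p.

1565

484^2 = 234256 ≡ 177
484^4 ≡ 177^2 = 31329 ≡ 1480
484^8 ≡ 1480^2 = 2190400 ≡ 426
10 = 8 + 2, so 484^10 ≡ 426·177 ≡ 1565 (mod 1571)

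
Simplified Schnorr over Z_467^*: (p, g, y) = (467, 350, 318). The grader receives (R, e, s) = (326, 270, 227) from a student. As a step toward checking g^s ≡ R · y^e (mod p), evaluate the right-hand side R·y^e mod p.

Squares mod 467: 318^1≡318, 318^2≡252, 318^4≡459, 318^8≡64, 318^16≡360, 318^32≡241, 318^64≡173, 318^128≡41, 318^256≡280
270 = 256 + 8 + 4 + 2, so 318^270 ≡ 280·64·459·252 ≡ 400 (mod 467)
R · y^e ≡ 326·400 = 130400 ≡ 107 (mod 467)

107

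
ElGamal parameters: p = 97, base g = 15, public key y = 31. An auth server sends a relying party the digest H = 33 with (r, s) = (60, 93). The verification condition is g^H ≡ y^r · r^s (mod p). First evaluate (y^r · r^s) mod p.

42

31^60 mod 97 = 75
60^93 mod 97 = 51
y^r · r^s ≡ 75·51 = 3825 ≡ 42 (mod 97)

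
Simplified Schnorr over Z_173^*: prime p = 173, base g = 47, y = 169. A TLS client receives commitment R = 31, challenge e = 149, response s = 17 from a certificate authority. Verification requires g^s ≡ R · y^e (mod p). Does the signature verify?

g^s mod p:
47^2 = 2209 ≡ 133
47^4 ≡ 133^2 = 17689 ≡ 43
47^8 ≡ 43^2 = 1849 ≡ 119
47^16 ≡ 119^2 = 14161 ≡ 148
17 = 16 + 1, so 47^17 ≡ 148·47 ≡ 36 (mod 173)
R · y^e mod p:
169^2 = 28561 ≡ 16
169^4 ≡ 16^2 = 256 ≡ 83
169^8 ≡ 83^2 = 6889 ≡ 142
169^16 ≡ 142^2 = 20164 ≡ 96
169^32 ≡ 96^2 = 9216 ≡ 47
169^64 ≡ 47^2 = 2209 ≡ 133
169^128 ≡ 133^2 = 17689 ≡ 43
149 = 128 + 16 + 4 + 1, so 169^149 ≡ 43·96·83·169 ≡ 10 (mod 173)
31·10 = 310 ≡ 137 (mod 173)
36 ≠ 137; the check fails.

does not verify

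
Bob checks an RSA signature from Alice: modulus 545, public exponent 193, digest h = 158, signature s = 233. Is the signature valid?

valid

s^2 ≡ 233^2 = 54289 ≡ 334
s^4 ≡ 334^2 = 111556 ≡ 376
s^8 ≡ 376^2 = 141376 ≡ 221
s^16 ≡ 221^2 = 48841 ≡ 336
s^32 ≡ 336^2 = 112896 ≡ 81
s^64 ≡ 81^2 = 6561 ≡ 21
s^128 ≡ 21^2 = 441
193 = 128 + 64 + 1, so s^193 ≡ 441·21·233 ≡ 158 (mod 545)
s^193 mod 545 = 158 matches h.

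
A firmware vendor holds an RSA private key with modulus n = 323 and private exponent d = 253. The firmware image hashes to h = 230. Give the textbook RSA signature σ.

59

h^2 ≡ 230^2 = 52900 ≡ 251
h^4 ≡ 251^2 = 63001 ≡ 16
h^8 ≡ 16^2 = 256
h^16 ≡ 256^2 = 65536 ≡ 290
h^32 ≡ 290^2 = 84100 ≡ 120
h^64 ≡ 120^2 = 14400 ≡ 188
h^128 ≡ 188^2 = 35344 ≡ 137
253 = 128 + 64 + 32 + 16 + 8 + 4 + 1, so h^253 ≡ 137·188·120·290·256·16·230 ≡ 59 (mod 323)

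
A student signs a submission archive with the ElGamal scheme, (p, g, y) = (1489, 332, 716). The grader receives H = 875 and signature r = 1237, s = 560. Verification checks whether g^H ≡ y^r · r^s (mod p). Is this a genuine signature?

forged

Left side g^H mod p:
Squares mod 1489: 332^1≡332, 332^2≡38, 332^4≡1444, 332^8≡536, 332^16≡1408, 332^32≡605, 332^64≡1220, 332^128≡889, 332^256≡1151, 332^512≡1080
875 = 512 + 256 + 64 + 32 + 8 + 2 + 1, so 332^875 ≡ 1080·1151·1220·605·536·38·332 ≡ 476 (mod 1489)
Right side y^r · r^s mod p:
Squares mod 1489: 716^1≡716, 716^2≡440, 716^4≡30, 716^8≡900, 716^16≡1473, 716^32≡256, 716^64≡20, 716^128≡400, 716^256≡677, 716^512≡1206, 716^1024≡1172
1237 = 1024 + 128 + 64 + 16 + 4 + 1, so 716^1237 ≡ 1172·400·20·1473·30·716 ≡ 509 (mod 1489)
Squares mod 1489: 1237^1≡1237, 1237^2≡966, 1237^4≡1042, 1237^8≡283, 1237^16≡1172, 1237^32≡726, 1237^64≡1459, 1237^128≡900, 1237^256≡1473, 1237^512≡256
560 = 512 + 32 + 16, so 1237^560 ≡ 256·726·1172 ≡ 400 (mod 1489)
509·400 = 203600 ≡ 1096 (mod 1489)
476 ≠ 1096, so verification fails.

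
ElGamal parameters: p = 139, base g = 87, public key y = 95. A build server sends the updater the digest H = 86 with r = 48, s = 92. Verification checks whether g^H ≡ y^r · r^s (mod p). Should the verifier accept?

Left side g^H mod p:
87^2 = 7569 ≡ 63
87^4 ≡ 63^2 = 3969 ≡ 77
87^8 ≡ 77^2 = 5929 ≡ 91
87^16 ≡ 91^2 = 8281 ≡ 80
87^32 ≡ 80^2 = 6400 ≡ 6
87^64 ≡ 6^2 = 36
86 = 64 + 16 + 4 + 2, so 87^86 ≡ 36·80·77·63 ≡ 129 (mod 139)
Right side y^r · r^s mod p:
95^2 = 9025 ≡ 129
95^4 ≡ 129^2 = 16641 ≡ 100
95^8 ≡ 100^2 = 10000 ≡ 131
95^16 ≡ 131^2 = 17161 ≡ 64
95^32 ≡ 64^2 = 4096 ≡ 65
48 = 32 + 16, so 95^48 ≡ 65·64 ≡ 129 (mod 139)
48^2 = 2304 ≡ 80
48^4 ≡ 80^2 = 6400 ≡ 6
48^8 ≡ 6^2 = 36
48^16 ≡ 36^2 = 1296 ≡ 45
48^32 ≡ 45^2 = 2025 ≡ 79
48^64 ≡ 79^2 = 6241 ≡ 125
92 = 64 + 16 + 8 + 4, so 48^92 ≡ 125·45·36·6 ≡ 1 (mod 139)
129·1 = 129 ≡ 129 (mod 139)
129 ≡ 129 (mod 139), so the signature is genuine.

accept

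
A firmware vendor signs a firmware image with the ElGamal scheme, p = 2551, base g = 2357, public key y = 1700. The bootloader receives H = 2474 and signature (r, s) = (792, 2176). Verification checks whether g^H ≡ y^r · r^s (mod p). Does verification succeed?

passes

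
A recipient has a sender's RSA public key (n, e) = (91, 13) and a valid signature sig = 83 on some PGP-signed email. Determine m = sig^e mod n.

sig^2 ≡ 83^2 = 6889 ≡ 64
sig^4 ≡ 64^2 = 4096 ≡ 1
sig^8 ≡ 1^2 = 1
13 = 8 + 4 + 1, so sig^13 ≡ 1·1·83 ≡ 83 (mod 91)

83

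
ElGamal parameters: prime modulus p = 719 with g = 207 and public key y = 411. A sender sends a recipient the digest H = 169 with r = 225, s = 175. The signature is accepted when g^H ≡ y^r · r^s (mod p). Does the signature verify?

does not verify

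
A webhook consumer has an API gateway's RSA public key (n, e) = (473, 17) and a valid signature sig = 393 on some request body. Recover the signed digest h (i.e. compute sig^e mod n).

79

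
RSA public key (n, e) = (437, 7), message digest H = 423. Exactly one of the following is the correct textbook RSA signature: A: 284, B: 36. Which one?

B

Candidate A: Squares mod 437: 284^1≡284, 284^2≡248, 284^4≡324; 7 = 4 + 2 + 1, so 284^7 ≡ 324·248·284 ≡ 265 (mod 437)
Candidate B: Squares mod 437: 36^1≡36, 36^2≡422, 36^4≡225; 7 = 4 + 2 + 1, so 36^7 ≡ 225·422·36 ≡ 423 (mod 437)
  → matches H = 423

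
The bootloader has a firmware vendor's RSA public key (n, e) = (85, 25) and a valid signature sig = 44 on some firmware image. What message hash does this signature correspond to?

24

Squares mod 85: sig^1≡44, sig^2≡66, sig^4≡21, sig^8≡16, sig^16≡1
25 = 16 + 8 + 1, so sig^25 ≡ 1·16·44 ≡ 24 (mod 85)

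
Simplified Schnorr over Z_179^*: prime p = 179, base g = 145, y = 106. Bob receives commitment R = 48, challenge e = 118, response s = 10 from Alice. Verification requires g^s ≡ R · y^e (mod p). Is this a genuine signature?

g^s mod p:
145^2 = 21025 ≡ 82
145^4 ≡ 82^2 = 6724 ≡ 101
145^8 ≡ 101^2 = 10201 ≡ 177
10 = 8 + 2, so 145^10 ≡ 177·82 ≡ 15 (mod 179)
R · y^e mod p:
106^2 = 11236 ≡ 138
106^4 ≡ 138^2 = 19044 ≡ 70
106^8 ≡ 70^2 = 4900 ≡ 67
106^16 ≡ 67^2 = 4489 ≡ 14
106^32 ≡ 14^2 = 196 ≡ 17
106^64 ≡ 17^2 = 289 ≡ 110
118 = 64 + 32 + 16 + 4 + 2, so 106^118 ≡ 110·17·14·70·138 ≡ 82 (mod 179)
48·82 = 3936 ≡ 177 (mod 179)
15 ≠ 177; the check fails.

forged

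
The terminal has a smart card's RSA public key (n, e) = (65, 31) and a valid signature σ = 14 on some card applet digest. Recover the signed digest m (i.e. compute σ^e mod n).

14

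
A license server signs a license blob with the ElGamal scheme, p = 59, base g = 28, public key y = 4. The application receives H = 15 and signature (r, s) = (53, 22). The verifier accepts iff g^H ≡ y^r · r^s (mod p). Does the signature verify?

Left side g^H mod p:
28^2 = 784 ≡ 17
28^4 ≡ 17^2 = 289 ≡ 53
28^8 ≡ 53^2 = 2809 ≡ 36
15 = 8 + 4 + 2 + 1, so 28^15 ≡ 36·53·17·28 ≡ 21 (mod 59)
Right side y^r · r^s mod p:
4^2 = 16
4^4 ≡ 16^2 = 256 ≡ 20
4^8 ≡ 20^2 = 400 ≡ 46
4^16 ≡ 46^2 = 2116 ≡ 51
4^32 ≡ 51^2 = 2601 ≡ 5
53 = 32 + 16 + 4 + 1, so 4^53 ≡ 5·51·20·4 ≡ 45 (mod 59)
53^2 = 2809 ≡ 36
53^4 ≡ 36^2 = 1296 ≡ 57
53^8 ≡ 57^2 = 3249 ≡ 4
53^16 ≡ 4^2 = 16
22 = 16 + 4 + 2, so 53^22 ≡ 16·57·36 ≡ 28 (mod 59)
45·28 = 1260 ≡ 21 (mod 59)
21 ≡ 21 (mod 59), so the signature is genuine.

verifies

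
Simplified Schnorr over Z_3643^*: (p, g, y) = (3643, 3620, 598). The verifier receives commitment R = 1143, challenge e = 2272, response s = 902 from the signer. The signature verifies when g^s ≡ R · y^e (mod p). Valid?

no

g^s mod p:
3620^2 = 13104400 ≡ 529
3620^4 ≡ 529^2 = 279841 ≡ 2973
3620^8 ≡ 2973^2 = 8838729 ≡ 811
3620^16 ≡ 811^2 = 657721 ≡ 1981
3620^32 ≡ 1981^2 = 3924361 ≡ 850
3620^64 ≡ 850^2 = 722500 ≡ 1186
3620^128 ≡ 1186^2 = 1406596 ≡ 398
3620^256 ≡ 398^2 = 158404 ≡ 1755
3620^512 ≡ 1755^2 = 3080025 ≡ 1690
902 = 512 + 256 + 128 + 4 + 2, so 3620^902 ≡ 1690·1755·398·2973·529 ≡ 1350 (mod 3643)
R · y^e mod p:
598^2 = 357604 ≡ 590
598^4 ≡ 590^2 = 348100 ≡ 2015
598^8 ≡ 2015^2 = 4060225 ≡ 1923
598^16 ≡ 1923^2 = 3697929 ≡ 284
598^32 ≡ 284^2 = 80656 ≡ 510
598^64 ≡ 510^2 = 260100 ≡ 1447
598^128 ≡ 1447^2 = 2093809 ≡ 2727
598^256 ≡ 2727^2 = 7436529 ≡ 1166
598^512 ≡ 1166^2 = 1359556 ≡ 717
598^1024 ≡ 717^2 = 514089 ≡ 426
598^2048 ≡ 426^2 = 181476 ≡ 2969
2272 = 2048 + 128 + 64 + 32, so 598^2272 ≡ 2969·2727·1447·510 ≡ 802 (mod 3643)
1143·802 = 916686 ≡ 2293 (mod 3643)
1350 ≠ 2293; the check fails.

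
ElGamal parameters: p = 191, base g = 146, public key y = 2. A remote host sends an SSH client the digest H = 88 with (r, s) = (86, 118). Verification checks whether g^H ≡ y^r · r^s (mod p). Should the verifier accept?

reject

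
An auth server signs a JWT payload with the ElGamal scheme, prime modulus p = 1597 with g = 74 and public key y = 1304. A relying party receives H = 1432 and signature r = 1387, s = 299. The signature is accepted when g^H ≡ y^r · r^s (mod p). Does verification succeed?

fails

Left side g^H mod p:
Squares mod 1597: 74^1≡74, 74^2≡685, 74^4≡1304, 74^8≡1208, 74^16≡1203, 74^32≡327, 74^64≡1527, 74^128≡109, 74^256≡702, 74^512≡928, 74^1024≡401
1432 = 1024 + 256 + 128 + 16 + 8, so 74^1432 ≡ 401·702·109·1203·1208 ≡ 1527 (mod 1597)
Right side y^r · r^s mod p:
Squares mod 1597: 1304^1≡1304, 1304^2≡1208, 1304^4≡1203, 1304^8≡327, 1304^16≡1527, 1304^32≡109, 1304^64≡702, 1304^128≡928, 1304^256≡401, 1304^512≡1101, 1304^1024≡78
1387 = 1024 + 256 + 64 + 32 + 8 + 2 + 1, so 1304^1387 ≡ 78·401·702·109·327·1208·1304 ≡ 222 (mod 1597)
Squares mod 1597: 1387^1≡1387, 1387^2≡981, 1387^4≡967, 1387^8≡844, 1387^16≡74, 1387^32≡685, 1387^64≡1304, 1387^128≡1208, 1387^256≡1203
299 = 256 + 32 + 8 + 2 + 1, so 1387^299 ≡ 1203·685·844·981·1387 ≡ 1208 (mod 1597)
222·1208 = 268176 ≡ 1477 (mod 1597)
1527 ≠ 1477, so verification fails.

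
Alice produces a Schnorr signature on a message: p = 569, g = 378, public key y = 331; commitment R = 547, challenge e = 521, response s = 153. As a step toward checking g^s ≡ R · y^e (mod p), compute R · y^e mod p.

336

331^2 = 109561 ≡ 313
331^4 ≡ 313^2 = 97969 ≡ 101
331^8 ≡ 101^2 = 10201 ≡ 528
331^16 ≡ 528^2 = 278784 ≡ 543
331^32 ≡ 543^2 = 294849 ≡ 107
331^64 ≡ 107^2 = 11449 ≡ 69
331^128 ≡ 69^2 = 4761 ≡ 209
331^256 ≡ 209^2 = 43681 ≡ 437
331^512 ≡ 437^2 = 190969 ≡ 354
521 = 512 + 8 + 1, so 331^521 ≡ 354·528·331 ≡ 502 (mod 569)
R · y^e ≡ 547·502 = 274594 ≡ 336 (mod 569)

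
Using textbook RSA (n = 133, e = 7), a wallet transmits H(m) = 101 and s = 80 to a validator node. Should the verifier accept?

s^2 ≡ 80^2 = 6400 ≡ 16
s^4 ≡ 16^2 = 256 ≡ 123
7 = 4 + 2 + 1, so s^7 ≡ 123·16·80 ≡ 101 (mod 133)
Since 101 equals the digest 101, verification succeeds.

accept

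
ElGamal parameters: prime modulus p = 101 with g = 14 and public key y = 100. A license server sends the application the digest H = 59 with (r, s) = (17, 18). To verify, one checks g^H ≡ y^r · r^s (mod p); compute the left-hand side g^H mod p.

65

Squares mod 101: 14^1≡14, 14^2≡95, 14^4≡36, 14^8≡84, 14^16≡87, 14^32≡95
59 = 32 + 16 + 8 + 2 + 1, so 14^59 ≡ 95·87·84·95·14 ≡ 65 (mod 101)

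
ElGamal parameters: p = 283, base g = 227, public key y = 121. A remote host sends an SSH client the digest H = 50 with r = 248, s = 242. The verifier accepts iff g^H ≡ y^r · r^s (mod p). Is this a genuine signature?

genuine

Left side g^H mod p:
227^2 = 51529 ≡ 23
227^4 ≡ 23^2 = 529 ≡ 246
227^8 ≡ 246^2 = 60516 ≡ 237
227^16 ≡ 237^2 = 56169 ≡ 135
227^32 ≡ 135^2 = 18225 ≡ 113
50 = 32 + 16 + 2, so 227^50 ≡ 113·135·23 ≡ 228 (mod 283)
Right side y^r · r^s mod p:
121^2 = 14641 ≡ 208
121^4 ≡ 208^2 = 43264 ≡ 248
121^8 ≡ 248^2 = 61504 ≡ 93
121^16 ≡ 93^2 = 8649 ≡ 159
121^32 ≡ 159^2 = 25281 ≡ 94
121^64 ≡ 94^2 = 8836 ≡ 63
121^128 ≡ 63^2 = 3969 ≡ 7
248 = 128 + 64 + 32 + 16 + 8, so 121^248 ≡ 7·63·94·159·93 ≡ 34 (mod 283)
248^2 = 61504 ≡ 93
248^4 ≡ 93^2 = 8649 ≡ 159
248^8 ≡ 159^2 = 25281 ≡ 94
248^16 ≡ 94^2 = 8836 ≡ 63
248^32 ≡ 63^2 = 3969 ≡ 7
248^64 ≡ 7^2 = 49
248^128 ≡ 49^2 = 2401 ≡ 137
242 = 128 + 64 + 32 + 16 + 2, so 248^242 ≡ 137·49·7·63·93 ≡ 40 (mod 283)
34·40 = 1360 ≡ 228 (mod 283)
228 ≡ 228 (mod 283), so the signature is genuine.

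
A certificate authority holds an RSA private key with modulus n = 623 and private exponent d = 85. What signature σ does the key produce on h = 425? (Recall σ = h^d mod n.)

h^2 ≡ 425^2 = 180625 ≡ 578
h^4 ≡ 578^2 = 334084 ≡ 156
h^8 ≡ 156^2 = 24336 ≡ 39
h^16 ≡ 39^2 = 1521 ≡ 275
h^32 ≡ 275^2 = 75625 ≡ 242
h^64 ≡ 242^2 = 58564 ≡ 2
85 = 64 + 16 + 4 + 1, so h^85 ≡ 2·275·156·425 ≡ 187 (mod 623)

187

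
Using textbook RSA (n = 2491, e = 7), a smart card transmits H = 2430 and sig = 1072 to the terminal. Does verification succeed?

sig^2 ≡ 1072^2 = 1149184 ≡ 833
sig^4 ≡ 833^2 = 693889 ≡ 1391
7 = 4 + 2 + 1, so sig^7 ≡ 1391·833·1072 ≡ 2430 (mod 2491)
Since 2430 equals the digest 2430, verification succeeds.

passes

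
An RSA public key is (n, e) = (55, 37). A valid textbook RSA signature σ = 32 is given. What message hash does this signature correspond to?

σ^2 ≡ 32^2 = 1024 ≡ 34
σ^4 ≡ 34^2 = 1156 ≡ 1
σ^8 ≡ 1^2 = 1
σ^16 ≡ 1^2 = 1
σ^32 ≡ 1^2 = 1
37 = 32 + 4 + 1, so σ^37 ≡ 1·1·32 ≡ 32 (mod 55)

32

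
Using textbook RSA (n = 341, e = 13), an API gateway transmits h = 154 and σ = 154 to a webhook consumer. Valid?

yes

σ^13 mod 341 = 154
154 = h, so the signature checks out.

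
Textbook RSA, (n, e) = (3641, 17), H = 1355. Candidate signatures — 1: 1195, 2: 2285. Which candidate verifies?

Candidate 1: 1195^17 mod 3641 = 633
Candidate 2: 2285^17 mod 3641 = 1355
  → matches H = 1355

2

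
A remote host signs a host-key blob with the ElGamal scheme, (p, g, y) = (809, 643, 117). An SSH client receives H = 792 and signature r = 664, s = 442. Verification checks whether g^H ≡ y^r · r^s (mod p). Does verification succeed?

Left side g^H mod p:
643^2 = 413449 ≡ 50
643^4 ≡ 50^2 = 2500 ≡ 73
643^8 ≡ 73^2 = 5329 ≡ 475
643^16 ≡ 475^2 = 225625 ≡ 723
643^32 ≡ 723^2 = 522729 ≡ 115
643^64 ≡ 115^2 = 13225 ≡ 281
643^128 ≡ 281^2 = 78961 ≡ 488
643^256 ≡ 488^2 = 238144 ≡ 298
643^512 ≡ 298^2 = 88804 ≡ 623
792 = 512 + 256 + 16 + 8, so 643^792 ≡ 623·298·723·475 ≡ 555 (mod 809)
Right side y^r · r^s mod p:
117^2 = 13689 ≡ 745
117^4 ≡ 745^2 = 555025 ≡ 51
117^8 ≡ 51^2 = 2601 ≡ 174
117^16 ≡ 174^2 = 30276 ≡ 343
117^32 ≡ 343^2 = 117649 ≡ 344
117^64 ≡ 344^2 = 118336 ≡ 222
117^128 ≡ 222^2 = 49284 ≡ 744
117^256 ≡ 744^2 = 553536 ≡ 180
117^512 ≡ 180^2 = 32400 ≡ 40
664 = 512 + 128 + 16 + 8, so 117^664 ≡ 40·744·343·174 ≡ 281 (mod 809)
664^2 = 440896 ≡ 800
664^4 ≡ 800^2 = 640000 ≡ 81
664^8 ≡ 81^2 = 6561 ≡ 89
664^16 ≡ 89^2 = 7921 ≡ 640
664^32 ≡ 640^2 = 409600 ≡ 246
664^64 ≡ 246^2 = 60516 ≡ 650
664^128 ≡ 650^2 = 422500 ≡ 202
664^256 ≡ 202^2 = 40804 ≡ 354
442 = 256 + 128 + 32 + 16 + 8 + 2, so 664^442 ≡ 354·202·246·640·89·800 ≡ 545 (mod 809)
281·545 = 153145 ≡ 244 (mod 809)
555 ≠ 244, so verification fails.

fails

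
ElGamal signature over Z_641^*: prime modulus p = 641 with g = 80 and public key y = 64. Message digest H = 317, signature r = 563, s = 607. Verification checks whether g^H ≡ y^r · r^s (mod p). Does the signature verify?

does not verify

Left side g^H mod p:
80^2 = 6400 ≡ 631
80^4 ≡ 631^2 = 398161 ≡ 100
80^8 ≡ 100^2 = 10000 ≡ 385
80^16 ≡ 385^2 = 148225 ≡ 154
80^32 ≡ 154^2 = 23716 ≡ 640
80^64 ≡ 640^2 = 409600 ≡ 1
80^128 ≡ 1^2 = 1
80^256 ≡ 1^2 = 1
317 = 256 + 32 + 16 + 8 + 4 + 1, so 80^317 ≡ 1·640·154·385·100·80 ≡ 129 (mod 641)
Right side y^r · r^s mod p:
64^2 = 4096 ≡ 250
64^4 ≡ 250^2 = 62500 ≡ 323
64^8 ≡ 323^2 = 104329 ≡ 487
64^16 ≡ 487^2 = 237169 ≡ 640
64^32 ≡ 640^2 = 409600 ≡ 1
64^64 ≡ 1^2 = 1
64^128 ≡ 1^2 = 1
64^256 ≡ 1^2 = 1
64^512 ≡ 1^2 = 1
563 = 512 + 32 + 16 + 2 + 1, so 64^563 ≡ 1·1·640·250·64 ≡ 25 (mod 641)
563^2 = 316969 ≡ 315
563^4 ≡ 315^2 = 99225 ≡ 511
563^8 ≡ 511^2 = 261121 ≡ 234
563^16 ≡ 234^2 = 54756 ≡ 271
563^32 ≡ 271^2 = 73441 ≡ 367
563^64 ≡ 367^2 = 134689 ≡ 79
563^128 ≡ 79^2 = 6241 ≡ 472
563^256 ≡ 472^2 = 222784 ≡ 357
563^512 ≡ 357^2 = 127449 ≡ 531
607 = 512 + 64 + 16 + 8 + 4 + 2 + 1, so 563^607 ≡ 531·79·271·234·511·315·563 ≡ 521 (mod 641)
25·521 = 13025 ≡ 205 (mod 641)
129 ≠ 205, so verification fails.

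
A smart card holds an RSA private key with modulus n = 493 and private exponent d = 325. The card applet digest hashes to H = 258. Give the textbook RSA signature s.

56

H^2 ≡ 258^2 = 66564 ≡ 9
H^4 ≡ 9^2 = 81
H^8 ≡ 81^2 = 6561 ≡ 152
H^16 ≡ 152^2 = 23104 ≡ 426
H^32 ≡ 426^2 = 181476 ≡ 52
H^64 ≡ 52^2 = 2704 ≡ 239
H^128 ≡ 239^2 = 57121 ≡ 426
H^256 ≡ 426^2 = 181476 ≡ 52
325 = 256 + 64 + 4 + 1, so H^325 ≡ 52·239·81·258 ≡ 56 (mod 493)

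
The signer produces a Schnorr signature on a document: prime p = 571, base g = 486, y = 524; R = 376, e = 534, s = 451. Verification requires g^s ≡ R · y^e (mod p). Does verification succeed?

g^s mod p:
Squares mod 571: 486^1≡486, 486^2≡373, 486^4≡376, 486^8≡339, 486^16≡150, 486^32≡231, 486^64≡258, 486^128≡328, 486^256≡236
451 = 256 + 128 + 64 + 2 + 1, so 486^451 ≡ 236·328·258·373·486 ≡ 464 (mod 571)
R · y^e mod p:
Squares mod 571: 524^1≡524, 524^2≡496, 524^4≡486, 524^8≡373, 524^16≡376, 524^32≡339, 524^64≡150, 524^128≡231, 524^256≡258, 524^512≡328
534 = 512 + 16 + 4 + 2, so 524^534 ≡ 328·376·486·496 ≡ 390 (mod 571)
376·390 = 146640 ≡ 464 (mod 571)
464 ≡ 464 (mod 571); signature holds.

passes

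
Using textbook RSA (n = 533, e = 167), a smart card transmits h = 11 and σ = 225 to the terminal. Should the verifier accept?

reject

σ^2 ≡ 225^2 = 50625 ≡ 523
σ^4 ≡ 523^2 = 273529 ≡ 100
σ^8 ≡ 100^2 = 10000 ≡ 406
σ^16 ≡ 406^2 = 164836 ≡ 139
σ^32 ≡ 139^2 = 19321 ≡ 133
σ^64 ≡ 133^2 = 17689 ≡ 100
σ^128 ≡ 100^2 = 10000 ≡ 406
167 = 128 + 32 + 4 + 2 + 1, so σ^167 ≡ 406·133·100·523·225 ≡ 49 (mod 533)
σ^167 mod 533 = 49, but h = 11.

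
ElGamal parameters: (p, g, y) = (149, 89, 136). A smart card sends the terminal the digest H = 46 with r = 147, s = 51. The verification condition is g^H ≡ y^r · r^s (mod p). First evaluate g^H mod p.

112

Squares mod 149: 89^1≡89, 89^2≡24, 89^4≡129, 89^8≡102, 89^16≡123, 89^32≡80
46 = 32 + 8 + 4 + 2, so 89^46 ≡ 80·102·129·24 ≡ 112 (mod 149)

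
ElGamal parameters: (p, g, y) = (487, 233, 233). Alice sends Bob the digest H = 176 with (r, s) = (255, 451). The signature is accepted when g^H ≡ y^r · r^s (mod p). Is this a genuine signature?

genuine

Left side g^H mod p:
233^176 mod 487 = 232
Right side y^r · r^s mod p:
233^255 mod 487 = 486
255^451 mod 487 = 255
486·255 = 123930 ≡ 232 (mod 487)
232 ≡ 232 (mod 487), so the signature is genuine.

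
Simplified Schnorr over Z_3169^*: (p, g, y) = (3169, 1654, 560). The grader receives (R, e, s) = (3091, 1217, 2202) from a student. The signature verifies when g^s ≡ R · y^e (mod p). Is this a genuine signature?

forged

g^s mod p:
Squares mod 3169: 1654^1≡1654, 1654^2≡869, 1654^4≡939, 1654^8≡739, 1654^16≡1053, 1654^32≡2828, 1654^64≡2197, 1654^128≡422, 1654^256≡620, 1654^512≡951, 1654^1024≡1236, 1654^2048≡238
2202 = 2048 + 128 + 16 + 8 + 2, so 1654^2202 ≡ 238·422·1053·739·869 ≡ 3158 (mod 3169)
R · y^e mod p:
Squares mod 3169: 560^1≡560, 560^2≡3038, 560^4≡1316, 560^8≡1582, 560^16≡2383, 560^32≡3010, 560^64≡3098, 560^128≡1872, 560^256≡2639, 560^512≡2028, 560^1024≡2591
1217 = 1024 + 128 + 64 + 1, so 560^1217 ≡ 2591·1872·3098·560 ≡ 182 (mod 3169)
3091·182 = 562562 ≡ 1649 (mod 3169)
3158 ≠ 1649; the check fails.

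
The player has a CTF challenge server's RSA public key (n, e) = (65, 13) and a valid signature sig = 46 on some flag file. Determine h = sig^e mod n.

sig^2 ≡ 46^2 = 2116 ≡ 36
sig^4 ≡ 36^2 = 1296 ≡ 61
sig^8 ≡ 61^2 = 3721 ≡ 16
13 = 8 + 4 + 1, so sig^13 ≡ 16·61·46 ≡ 46 (mod 65)

46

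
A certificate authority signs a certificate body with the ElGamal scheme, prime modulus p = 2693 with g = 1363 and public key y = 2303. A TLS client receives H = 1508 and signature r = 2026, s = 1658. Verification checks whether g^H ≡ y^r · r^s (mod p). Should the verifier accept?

accept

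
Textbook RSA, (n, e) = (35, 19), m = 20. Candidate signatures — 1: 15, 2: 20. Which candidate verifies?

2

Candidate 1: 15^2 = 225 ≡ 15; 15^4 ≡ 15^2 = 225 ≡ 15; 15^8 ≡ 15^2 = 225 ≡ 15; 15^16 ≡ 15^2 = 225 ≡ 15; 19 = 16 + 2 + 1, so 15^19 ≡ 15·15·15 ≡ 15 (mod 35)
Candidate 2: 20^2 = 400 ≡ 15; 20^4 ≡ 15^2 = 225 ≡ 15; 20^8 ≡ 15^2 = 225 ≡ 15; 20^16 ≡ 15^2 = 225 ≡ 15; 19 = 16 + 2 + 1, so 20^19 ≡ 15·15·20 ≡ 20 (mod 35)
  → matches m = 20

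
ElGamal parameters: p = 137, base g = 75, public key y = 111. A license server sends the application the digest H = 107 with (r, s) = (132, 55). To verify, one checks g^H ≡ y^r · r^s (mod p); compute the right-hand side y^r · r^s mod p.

89

Squares mod 137: 111^1≡111, 111^2≡128, 111^4≡81, 111^8≡122, 111^16≡88, 111^32≡72, 111^64≡115, 111^128≡73
132 = 128 + 4, so 111^132 ≡ 73·81 ≡ 22 (mod 137)
Squares mod 137: 132^1≡132, 132^2≡25, 132^4≡77, 132^8≡38, 132^16≡74, 132^32≡133
55 = 32 + 16 + 4 + 2 + 1, so 132^55 ≡ 133·74·77·25·132 ≡ 85 (mod 137)
y^r · r^s ≡ 22·85 = 1870 ≡ 89 (mod 137)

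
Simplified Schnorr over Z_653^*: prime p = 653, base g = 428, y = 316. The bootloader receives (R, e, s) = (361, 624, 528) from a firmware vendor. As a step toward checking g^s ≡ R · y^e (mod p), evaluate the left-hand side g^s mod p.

257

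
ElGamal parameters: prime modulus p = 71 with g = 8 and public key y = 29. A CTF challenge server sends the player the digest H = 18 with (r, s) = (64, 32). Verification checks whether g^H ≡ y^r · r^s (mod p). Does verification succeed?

Left side g^H mod p:
Squares mod 71: 8^1≡8, 8^2≡64, 8^4≡49, 8^8≡58, 8^16≡27
18 = 16 + 2, so 8^18 ≡ 27·64 ≡ 24 (mod 71)
Right side y^r · r^s mod p:
Squares mod 71: 29^1≡29, 29^2≡60, 29^4≡50, 29^8≡15, 29^16≡12, 29^32≡2, 29^64≡4
29^64 ≡ 4 (mod 71)
Squares mod 71: 64^1≡64, 64^2≡49, 64^4≡58, 64^8≡27, 64^16≡19, 64^32≡6
64^32 ≡ 6 (mod 71)
4·6 = 24 ≡ 24 (mod 71)
24 ≡ 24 (mod 71), so the signature is genuine.

passes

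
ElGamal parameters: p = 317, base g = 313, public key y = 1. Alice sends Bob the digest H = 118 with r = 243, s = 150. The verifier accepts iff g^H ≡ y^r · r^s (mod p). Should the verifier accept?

reject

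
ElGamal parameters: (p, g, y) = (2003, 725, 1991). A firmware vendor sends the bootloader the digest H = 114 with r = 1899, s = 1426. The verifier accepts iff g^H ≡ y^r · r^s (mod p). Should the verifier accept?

Left side g^H mod p:
Squares mod 2003: 725^1≡725, 725^2≡839, 725^4≡868, 725^8≡296, 725^16≡1487, 725^32≡1860, 725^64≡419
114 = 64 + 32 + 16 + 2, so 725^114 ≡ 419·1860·1487·839 ≡ 324 (mod 2003)
Right side y^r · r^s mod p:
Squares mod 2003: 1991^1≡1991, 1991^2≡144, 1991^4≡706, 1991^8≡1692, 1991^16≡577, 1991^32≡431, 1991^64≡1485, 1991^128≡1925, 1991^256≡75, 1991^512≡1619, 1991^1024≡1237
1899 = 1024 + 512 + 256 + 64 + 32 + 8 + 2 + 1, so 1991^1899 ≡ 1237·1619·75·1485·431·1692·144·1991 ≡ 897 (mod 2003)
Squares mod 2003: 1899^1≡1899, 1899^2≡801, 1899^4≡641, 1899^8≡266, 1899^16≡651, 1899^32≡1168, 1899^64≡181, 1899^128≡713, 1899^256≡1610, 1899^512≡218, 1899^1024≡1455
1426 = 1024 + 256 + 128 + 16 + 2, so 1899^1426 ≡ 1455·1610·713·651·801 ≡ 1820 (mod 2003)
897·1820 = 1632540 ≡ 95 (mod 2003)
324 ≠ 95, so verification fails.

reject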